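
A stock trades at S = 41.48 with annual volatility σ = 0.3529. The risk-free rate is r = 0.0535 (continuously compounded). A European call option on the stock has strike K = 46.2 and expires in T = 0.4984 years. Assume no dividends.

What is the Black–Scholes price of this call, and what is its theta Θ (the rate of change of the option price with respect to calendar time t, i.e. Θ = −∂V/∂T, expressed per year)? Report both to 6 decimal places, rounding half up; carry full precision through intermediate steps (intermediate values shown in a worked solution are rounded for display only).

price = 2.757445
Θ = -4.838658

σ√T = 0.3529·√0.4984 = 0.249138
d₁ = (ln(S/K) + (r+σ²/2)T) / (σ√T) = (ln(41.48/46.2) + (0.0535+0.3529²/2)·0.4984) / 0.249138 = (-0.107768 + 0.057699) / 0.249138 = -0.200969
d₂ = d₁ − σ√T = -0.200969 − 0.249138 = -0.450107
e^{−rT} = e^{−0.0535·0.4984} = 0.973688
N(d₁) = 0.420361,  N(d₂) = 0.326317
Call price V = S·N(d₁) − K·e^{−rT}·N(d₂) = 17.436595 − 14.679150 = 2.757445
φ(d₁) = (1/√(2π))·e^{−d₁²/2} = 0.390967
Θ = −S·φ(d₁)·σ/(2√T) − r·K·e^{−rT}·N(d₂) = −4.053323 − 0.785335 = -4.838658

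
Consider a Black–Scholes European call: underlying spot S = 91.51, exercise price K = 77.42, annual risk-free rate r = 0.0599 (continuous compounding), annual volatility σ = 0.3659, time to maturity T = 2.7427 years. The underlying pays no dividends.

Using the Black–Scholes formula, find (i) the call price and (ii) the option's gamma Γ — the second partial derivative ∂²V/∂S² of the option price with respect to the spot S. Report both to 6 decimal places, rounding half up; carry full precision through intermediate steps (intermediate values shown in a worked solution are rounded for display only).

price = 34.244230
Γ = 0.005013

σ√T = 0.3659·√2.7427 = 0.605971
d₁ = (ln(S/K) + (r+σ²/2)T) / (σ√T) = (ln(91.51/77.42) + (0.0599+0.3659²/2)·2.7427) / 0.605971 = (0.167203 + 0.347888) / 0.605971 = 0.850026
d₂ = d₁ − σ√T = 0.850026 − 0.605971 = 0.244056
e^{−rT} = e^{−0.0599·2.7427} = 0.848498
N(d₁) = 0.802345,  N(d₂) = 0.596406
Call price V = S·N(d₁) − K·e^{−rT}·N(d₂) = 73.422573 − 39.178343 = 34.244230
φ(d₁) = (1/√(2π))·e^{−d₁²/2} = 0.277979
Γ = φ(d₁) / (S·σ·√T) = 0.005013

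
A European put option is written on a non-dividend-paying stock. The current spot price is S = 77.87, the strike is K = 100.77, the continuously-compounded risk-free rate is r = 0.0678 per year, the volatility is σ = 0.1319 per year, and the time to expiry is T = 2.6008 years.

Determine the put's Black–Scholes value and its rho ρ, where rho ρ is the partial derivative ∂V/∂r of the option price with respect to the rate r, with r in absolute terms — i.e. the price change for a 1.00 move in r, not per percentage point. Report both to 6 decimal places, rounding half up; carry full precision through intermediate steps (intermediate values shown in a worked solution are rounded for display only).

σ√T = 0.1319·√2.6008 = 0.212715
d₁ = (ln(S/K) + (r+σ²/2)T) / (σ√T) = (ln(77.87/100.77) + (0.0678+0.1319²/2)·2.6008) / 0.212715 = (-0.257800 + 0.198958) / 0.212715 = -0.276623
d₂ = d₁ − σ√T = -0.276623 − 0.212715 = -0.489338
e^{−rT} = e^{−0.0678·2.6008} = 0.838338
N(−d₁) = 0.608965,  N(−d₂) = 0.687699
Put price V = K·e^{−rT}·N(−d₂) − S·N(−d₁) = 58.096303 − 47.420113 = 10.676190
ρ = −K·T·e^{−rT}·N(−d₂) = -151.096864

price = 10.676190
ρ = -151.096864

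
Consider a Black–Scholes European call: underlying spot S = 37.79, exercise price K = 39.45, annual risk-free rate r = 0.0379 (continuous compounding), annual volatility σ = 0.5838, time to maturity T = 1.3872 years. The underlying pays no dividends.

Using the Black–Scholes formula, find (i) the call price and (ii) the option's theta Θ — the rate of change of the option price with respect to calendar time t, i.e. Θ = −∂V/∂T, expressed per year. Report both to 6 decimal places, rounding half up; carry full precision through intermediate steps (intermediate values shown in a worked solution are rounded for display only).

σ√T = 0.5838·√1.3872 = 0.687596
d₁ = (ln(S/K) + (r+σ²/2)T) / (σ√T) = (ln(37.79/39.45) + (0.0379+0.5838²/2)·1.3872) / 0.687596 = (-0.042990 + 0.288969) / 0.687596 = 0.357739
d₂ = d₁ − σ√T = 0.357739 − 0.687596 = -0.329858
e^{−rT} = e^{−0.0379·1.3872} = 0.948783
N(d₁) = 0.639731,  N(d₂) = 0.370754
Call price V = S·N(d₁) − K·e^{−rT}·N(d₂) = 24.175417 − 13.877125 = 10.298292
φ(d₁) = (1/√(2π))·e^{−d₁²/2} = 0.374214
Θ = −S·φ(d₁)·σ/(2√T) − r·K·e^{−rT}·N(d₂) = −3.504787 − 0.525943 = -4.030730

price = 10.298292
Θ = -4.030730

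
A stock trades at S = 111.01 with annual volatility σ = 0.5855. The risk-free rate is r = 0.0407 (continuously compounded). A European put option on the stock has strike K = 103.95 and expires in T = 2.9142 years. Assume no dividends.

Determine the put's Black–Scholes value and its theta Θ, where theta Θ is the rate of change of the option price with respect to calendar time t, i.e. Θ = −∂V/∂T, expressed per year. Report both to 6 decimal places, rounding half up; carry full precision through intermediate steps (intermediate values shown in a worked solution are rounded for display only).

price = 30.174635
Θ = -3.666109

σ√T = 0.5855·√2.9142 = 0.999509
d₁ = (ln(S/K) + (r+σ²/2)T) / (σ√T) = (ln(111.01/103.95) + (0.0407+0.5855²/2)·2.9142) / 0.999509 = (0.065710 + 0.618117) / 0.999509 = 0.684163
d₂ = d₁ − σ√T = 0.684163 − 0.999509 = -0.315346
e^{−rT} = e^{−0.0407·2.9142} = 0.888156
N(−d₁) = 0.246936,  N(−d₂) = 0.623750
Put price V = K·e^{−rT}·N(−d₂) − S·N(−d₁) = 57.587008 − 27.412373 = 30.174635
φ(d₁) = (1/√(2π))·e^{−d₁²/2} = 0.315695
Θ = −S·φ(d₁)·σ/(2√T) + r·K·e^{−rT}·N(−d₂) = −6.009900 + 2.343791 = -3.666109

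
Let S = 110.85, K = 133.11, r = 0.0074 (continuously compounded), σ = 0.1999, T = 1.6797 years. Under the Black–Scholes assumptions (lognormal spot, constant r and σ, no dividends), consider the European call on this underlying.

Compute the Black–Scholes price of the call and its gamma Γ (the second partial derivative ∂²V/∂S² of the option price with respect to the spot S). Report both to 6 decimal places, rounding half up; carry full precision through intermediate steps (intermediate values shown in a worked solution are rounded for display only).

price = 4.769973
Γ = 0.012079

σ√T = 0.1999·√1.6797 = 0.259077
d₁ = (ln(S/K) + (r+σ²/2)T) / (σ√T) = (ln(110.85/133.11) + (0.0074+0.1999²/2)·1.6797) / 0.259077 = (-0.182998 + 0.045990) / 0.259077 = -0.528830
d₂ = d₁ − σ√T = -0.528830 − 0.259077 = -0.787907
e^{−rT} = e^{−0.0074·1.6797} = 0.987647
N(d₁) = 0.298462,  N(d₂) = 0.215375
Call price V = S·N(d₁) − K·e^{−rT}·N(d₂) = 33.084464 − 28.314491 = 4.769973
φ(d₁) = (1/√(2π))·e^{−d₁²/2} = 0.346882
Γ = φ(d₁) / (S·σ·√T) = 0.012079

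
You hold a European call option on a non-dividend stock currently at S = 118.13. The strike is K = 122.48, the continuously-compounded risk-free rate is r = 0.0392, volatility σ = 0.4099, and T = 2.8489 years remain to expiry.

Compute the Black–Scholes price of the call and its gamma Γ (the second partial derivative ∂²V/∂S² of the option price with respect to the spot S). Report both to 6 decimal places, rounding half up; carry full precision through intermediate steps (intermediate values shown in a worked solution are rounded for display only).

σ√T = 0.4099·√2.8489 = 0.691857
d₁ = (ln(S/K) + (r+σ²/2)T) / (σ√T) = (ln(118.13/122.48) + (0.0392+0.4099²/2)·2.8489) / 0.691857 = (-0.036162 + 0.351010) / 0.691857 = 0.455077
d₂ = d₁ − σ√T = 0.455077 − 0.691857 = -0.236781
e^{−rT} = e^{−0.0392·2.8489} = 0.894333
N(d₁) = 0.675473,  N(d₂) = 0.406413
Call price V = S·N(d₁) − K·e^{−rT}·N(d₂) = 79.793620 − 44.517691 = 35.275928
φ(d₁) = (1/√(2π))·e^{−d₁²/2} = 0.359700
Γ = φ(d₁) / (S·σ·√T) = 0.004401

price = 35.275928
Γ = 0.004401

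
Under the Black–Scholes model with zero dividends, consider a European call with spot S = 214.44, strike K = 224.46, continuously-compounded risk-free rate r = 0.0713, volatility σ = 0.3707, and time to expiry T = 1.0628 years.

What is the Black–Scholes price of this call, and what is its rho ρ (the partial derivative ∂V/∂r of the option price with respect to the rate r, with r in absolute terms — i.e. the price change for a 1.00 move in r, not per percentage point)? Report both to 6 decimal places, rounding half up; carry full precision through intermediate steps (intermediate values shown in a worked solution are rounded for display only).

price = 35.292297
ρ = 100.687188

σ√T = 0.3707·√1.0628 = 0.382163
d₁ = (ln(S/K) + (r+σ²/2)T) / (σ√T) = (ln(214.44/224.46) + (0.0713+0.3707²/2)·1.0628) / 0.382163 = (-0.045668 + 0.148802) / 0.382163 = 0.269870
d₂ = d₁ − σ√T = 0.269870 − 0.382163 = -0.112293
e^{−rT} = e^{−0.0713·1.0628} = 0.927022
N(d₁) = 0.606370,  N(d₂) = 0.455296
Call price V = S·N(d₁) − K·e^{−rT}·N(d₂) = 130.029959 − 94.737663 = 35.292297
ρ = K·T·e^{−rT}·N(d₂) = 100.687188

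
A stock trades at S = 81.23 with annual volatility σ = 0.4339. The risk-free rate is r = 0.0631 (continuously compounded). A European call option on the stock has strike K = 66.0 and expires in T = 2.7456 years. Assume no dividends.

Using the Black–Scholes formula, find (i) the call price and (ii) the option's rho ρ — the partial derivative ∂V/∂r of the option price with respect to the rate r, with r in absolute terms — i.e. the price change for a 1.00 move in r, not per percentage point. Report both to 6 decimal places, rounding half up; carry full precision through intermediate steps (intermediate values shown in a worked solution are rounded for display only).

price = 34.542385
ρ = 86.493863

σ√T = 0.4339·√2.7456 = 0.718966
d₁ = (ln(S/K) + (r+σ²/2)T) / (σ√T) = (ln(81.23/66.0) + (0.0631+0.4339²/2)·2.7456) / 0.718966 = (0.207630 + 0.431703) / 0.718966 = 0.889240
d₂ = d₁ − σ√T = 0.889240 − 0.718966 = 0.170274
e^{−rT} = e^{−0.0631·2.7456} = 0.840930
N(d₁) = 0.813063,  N(d₂) = 0.567603
Call price V = S·N(d₁) − K·e^{−rT}·N(d₂) = 66.045103 − 31.502718 = 34.542385
ρ = K·T·e^{−rT}·N(d₂) = 86.493863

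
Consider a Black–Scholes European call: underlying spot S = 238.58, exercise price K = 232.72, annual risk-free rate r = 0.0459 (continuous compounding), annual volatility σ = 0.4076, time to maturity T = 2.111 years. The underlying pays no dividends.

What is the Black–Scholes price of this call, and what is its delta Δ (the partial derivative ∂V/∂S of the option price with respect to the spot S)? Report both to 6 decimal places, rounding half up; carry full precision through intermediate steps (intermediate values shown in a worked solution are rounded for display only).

price = 67.114521
Δ = 0.692066

σ√T = 0.4076·√2.111 = 0.592213
d₁ = (ln(S/K) + (r+σ²/2)T) / (σ√T) = (ln(238.58/232.72) + (0.0459+0.4076²/2)·2.111) / 0.592213 = (0.024869 + 0.272253) / 0.592213 = 0.501714
d₂ = d₁ − σ√T = 0.501714 − 0.592213 = -0.090499
e^{−rT} = e^{−0.0459·2.111} = 0.907651
N(d₁) = 0.692066,  N(d₂) = 0.463945
Call price V = S·N(d₁) − K·e^{−rT}·N(d₂) = 165.113046 − 97.998525 = 67.114521
Δ = N(d₁) = 0.692066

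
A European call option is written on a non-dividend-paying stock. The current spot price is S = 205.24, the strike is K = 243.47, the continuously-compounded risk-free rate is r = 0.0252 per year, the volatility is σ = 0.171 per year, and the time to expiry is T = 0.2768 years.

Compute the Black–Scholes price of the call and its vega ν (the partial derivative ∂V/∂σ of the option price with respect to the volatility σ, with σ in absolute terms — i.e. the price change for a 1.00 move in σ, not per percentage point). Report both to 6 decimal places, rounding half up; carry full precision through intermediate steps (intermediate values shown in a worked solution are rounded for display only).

σ√T = 0.171·√0.2768 = 0.089966
d₁ = (ln(S/K) + (r+σ²/2)T) / (σ√T) = (ln(205.24/243.47) + (0.0252+0.171²/2)·0.2768) / 0.089966 = (-0.170814 + 0.011022) / 0.089966 = -1.776128
d₂ = d₁ − σ√T = -1.776128 − 0.089966 = -1.866094
e^{−rT} = e^{−0.0252·0.2768} = 0.993049
N(d₁) = 0.037856,  N(d₂) = 0.031014
Call price V = S·N(d₁) − K·e^{−rT}·N(d₂) = 7.769550 − 7.498517 = 0.271033
φ(d₁) = (1/√(2π))·e^{−d₁²/2} = 0.082393
ν = S·φ(d₁)·√T = 8.896842

price = 0.271033
ν = 8.896842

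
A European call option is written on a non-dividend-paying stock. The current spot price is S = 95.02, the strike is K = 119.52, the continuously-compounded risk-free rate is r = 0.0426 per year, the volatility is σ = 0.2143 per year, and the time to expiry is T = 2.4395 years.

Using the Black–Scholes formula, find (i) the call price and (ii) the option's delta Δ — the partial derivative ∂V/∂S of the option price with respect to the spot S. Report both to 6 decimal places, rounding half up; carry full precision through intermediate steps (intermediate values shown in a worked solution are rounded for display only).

price = 8.047460
Δ = 0.417805

σ√T = 0.2143·√2.4395 = 0.334713
d₁ = (ln(S/K) + (r+σ²/2)T) / (σ√T) = (ln(95.02/119.52) + (0.0426+0.2143²/2)·2.4395) / 0.334713 = (-0.229396 + 0.159939) / 0.334713 = -0.207513
d₂ = d₁ − σ√T = -0.207513 − 0.334713 = -0.542226
e^{−rT} = e^{−0.0426·2.4395} = 0.901295
N(d₁) = 0.417805,  N(d₂) = 0.293831
Call price V = S·N(d₁) − K·e^{−rT}·N(d₂) = 39.699803 − 31.652343 = 8.047460
Δ = N(d₁) = 0.417805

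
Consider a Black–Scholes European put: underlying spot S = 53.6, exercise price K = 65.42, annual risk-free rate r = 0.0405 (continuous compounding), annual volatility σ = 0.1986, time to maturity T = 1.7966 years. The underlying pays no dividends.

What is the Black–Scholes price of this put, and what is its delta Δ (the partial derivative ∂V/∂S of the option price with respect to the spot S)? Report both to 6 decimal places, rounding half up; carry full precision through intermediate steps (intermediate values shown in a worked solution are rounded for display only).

price = 10.339183
Δ = -0.633890

σ√T = 0.1986·√1.7966 = 0.266198
d₁ = (ln(S/K) + (r+σ²/2)T) / (σ√T) = (ln(53.6/65.42) + (0.0405+0.1986²/2)·1.7966) / 0.266198 = (-0.199279 + 0.108193) / 0.266198 = -0.342174
d₂ = d₁ − σ√T = -0.342174 − 0.266198 = -0.608372
e^{−rT} = e^{−0.0405·1.7966} = 0.929822
N(−d₁) = 0.633890,  N(−d₂) = 0.728529
Put price V = K·e^{−rT}·N(−d₂) − S·N(−d₁) = 44.315679 − 33.976496 = 10.339183
Δ = −N(−d₁) = -0.633890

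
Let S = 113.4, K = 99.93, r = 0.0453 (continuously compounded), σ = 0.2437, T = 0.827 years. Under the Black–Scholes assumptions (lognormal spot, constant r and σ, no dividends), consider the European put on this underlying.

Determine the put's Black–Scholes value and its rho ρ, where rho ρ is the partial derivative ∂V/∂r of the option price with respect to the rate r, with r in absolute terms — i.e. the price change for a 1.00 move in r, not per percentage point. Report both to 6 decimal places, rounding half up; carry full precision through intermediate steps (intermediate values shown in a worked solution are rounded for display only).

σ√T = 0.2437·√0.827 = 0.221620
d₁ = (ln(S/K) + (r+σ²/2)T) / (σ√T) = (ln(113.4/99.93) + (0.0453+0.2437²/2)·0.827) / 0.221620 = (0.126451 + 0.062021) / 0.221620 = 0.850431
d₂ = d₁ − σ√T = 0.850431 − 0.221620 = 0.628811
e^{−rT} = e^{−0.0453·0.827} = 0.963230
N(−d₁) = 0.197543,  N(−d₂) = 0.264736
Put price V = K·e^{−rT}·N(−d₂) − S·N(−d₁) = 25.482348 − 22.401354 = 3.080994
ρ = −K·T·e^{−rT}·N(−d₂) = -21.073902

price = 3.080994
ρ = -21.073902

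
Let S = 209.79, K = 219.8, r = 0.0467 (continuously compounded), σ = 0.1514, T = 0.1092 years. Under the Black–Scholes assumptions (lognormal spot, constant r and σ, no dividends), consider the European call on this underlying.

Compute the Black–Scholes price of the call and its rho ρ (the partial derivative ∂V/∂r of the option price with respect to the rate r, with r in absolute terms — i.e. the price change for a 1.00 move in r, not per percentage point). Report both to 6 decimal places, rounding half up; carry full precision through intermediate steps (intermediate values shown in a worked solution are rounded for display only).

price = 1.221817
ρ = 4.688845

σ√T = 0.1514·√0.1092 = 0.050031
d₁ = (ln(S/K) + (r+σ²/2)T) / (σ√T) = (ln(209.79/219.8) + (0.0467+0.1514²/2)·0.1092) / 0.050031 = (-0.046611 + 0.006351) / 0.050031 = -0.804701
d₂ = d₁ − σ√T = -0.804701 − 0.050031 = -0.854732
e^{−rT} = e^{−0.0467·0.1092} = 0.994913
N(d₁) = 0.210496,  N(d₂) = 0.196350
Call price V = S·N(d₁) − K·e^{−rT}·N(d₂) = 44.159956 − 42.938138 = 1.221817
ρ = K·T·e^{−rT}·N(d₂) = 4.688845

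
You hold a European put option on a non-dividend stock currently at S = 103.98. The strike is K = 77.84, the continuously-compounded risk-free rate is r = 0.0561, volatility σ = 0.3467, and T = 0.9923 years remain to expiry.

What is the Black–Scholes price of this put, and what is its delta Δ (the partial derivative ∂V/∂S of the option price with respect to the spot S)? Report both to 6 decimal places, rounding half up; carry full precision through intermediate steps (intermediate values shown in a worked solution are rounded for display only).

σ√T = 0.3467·√0.9923 = 0.345363
d₁ = (ln(S/K) + (r+σ²/2)T) / (σ√T) = (ln(103.98/77.84) + (0.0561+0.3467²/2)·0.9923) / 0.345363 = (0.289543 + 0.115306) / 0.345363 = 1.172243
d₂ = d₁ − σ√T = 1.172243 − 0.345363 = 0.826880
e^{−rT} = e^{−0.0561·0.9923} = 0.945853
N(−d₁) = 0.120550,  N(−d₂) = 0.204153
Put price V = K·e^{−rT}·N(−d₂) − S·N(−d₁) = 15.030770 − 12.534769 = 2.496001
Δ = −N(−d₁) = -0.120550

price = 2.496001
Δ = -0.120550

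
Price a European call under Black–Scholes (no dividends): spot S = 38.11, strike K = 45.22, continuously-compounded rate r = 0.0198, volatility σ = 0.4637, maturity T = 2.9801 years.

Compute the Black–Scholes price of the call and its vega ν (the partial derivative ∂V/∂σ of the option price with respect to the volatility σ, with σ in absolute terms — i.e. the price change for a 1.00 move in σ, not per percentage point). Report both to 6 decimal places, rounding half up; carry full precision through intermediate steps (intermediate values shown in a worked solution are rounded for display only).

σ√T = 0.4637·√2.9801 = 0.800484
d₁ = (ln(S/K) + (r+σ²/2)T) / (σ√T) = (ln(38.11/45.22) + (0.0198+0.4637²/2)·2.9801) / 0.800484 = (-0.171063 + 0.379393) / 0.800484 = 0.260256
d₂ = d₁ − σ√T = 0.260256 − 0.800484 = -0.540228
e^{−rT} = e^{−0.0198·2.9801} = 0.942701
N(d₁) = 0.602667,  N(d₂) = 0.294520
Call price V = S·N(d₁) − K·e^{−rT}·N(d₂) = 22.967627 − 12.555070 = 10.412557
φ(d₁) = (1/√(2π))·e^{−d₁²/2} = 0.385658
ν = S·φ(d₁)·√T = 25.372100

price = 10.412557
ν = 25.372100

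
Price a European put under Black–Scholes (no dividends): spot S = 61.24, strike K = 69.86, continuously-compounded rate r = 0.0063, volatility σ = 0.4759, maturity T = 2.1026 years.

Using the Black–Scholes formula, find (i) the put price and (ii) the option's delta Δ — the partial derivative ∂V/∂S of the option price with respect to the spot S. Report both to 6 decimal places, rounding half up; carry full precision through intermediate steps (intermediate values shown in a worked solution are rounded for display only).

price = 21.668095
Δ = -0.431172

σ√T = 0.4759·√2.1026 = 0.690071
d₁ = (ln(S/K) + (r+σ²/2)T) / (σ√T) = (ln(61.24/69.86) + (0.0063+0.4759²/2)·2.1026) / 0.690071 = (-0.131693 + 0.251346) / 0.690071 = 0.173392
d₂ = d₁ − σ√T = 0.173392 − 0.690071 = -0.516679
e^{−rT} = e^{−0.0063·2.1026} = 0.986841
N(−d₁) = 0.431172,  N(−d₂) = 0.697310
Put price V = K·e^{−rT}·N(−d₂) − S·N(−d₁) = 48.073043 − 26.404948 = 21.668095
Δ = −N(−d₁) = -0.431172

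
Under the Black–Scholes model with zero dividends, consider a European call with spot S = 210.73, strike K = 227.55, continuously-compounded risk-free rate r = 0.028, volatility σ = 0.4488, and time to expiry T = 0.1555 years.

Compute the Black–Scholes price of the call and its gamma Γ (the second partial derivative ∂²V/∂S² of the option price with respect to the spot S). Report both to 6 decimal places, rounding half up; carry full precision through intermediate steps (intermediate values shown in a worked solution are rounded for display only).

price = 8.771086
Γ = 0.010161

σ√T = 0.4488·√0.1555 = 0.176977
d₁ = (ln(S/K) + (r+σ²/2)T) / (σ√T) = (ln(210.73/227.55) + (0.028+0.4488²/2)·0.1555) / 0.176977 = (-0.076792 + 0.020015) / 0.176977 = -0.320819
d₂ = d₁ − σ√T = -0.320819 − 0.176977 = -0.497797
e^{−rT} = e^{−0.028·0.1555} = 0.995655
N(d₁) = 0.374174,  N(d₂) = 0.309314
Call price V = S·N(d₁) − K·e^{−rT}·N(d₂) = 78.849622 − 70.078536 = 8.771086
φ(d₁) = (1/√(2π))·e^{−d₁²/2} = 0.378931
Γ = φ(d₁) / (S·σ·√T) = 0.010161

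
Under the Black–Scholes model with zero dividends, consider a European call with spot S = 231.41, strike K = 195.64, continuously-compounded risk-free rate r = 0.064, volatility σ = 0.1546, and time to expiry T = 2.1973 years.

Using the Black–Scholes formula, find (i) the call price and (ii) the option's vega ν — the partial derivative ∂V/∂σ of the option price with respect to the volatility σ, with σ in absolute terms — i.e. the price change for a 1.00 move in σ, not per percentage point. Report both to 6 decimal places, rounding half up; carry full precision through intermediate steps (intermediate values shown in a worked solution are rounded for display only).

σ√T = 0.1546·√2.1973 = 0.229168
d₁ = (ln(S/K) + (r+σ²/2)T) / (σ√T) = (ln(231.41/195.64) + (0.064+0.1546²/2)·2.1973) / 0.229168 = (0.167915 + 0.166886) / 0.229168 = 1.460941
d₂ = d₁ − σ√T = 1.460941 − 0.229168 = 1.231773
e^{−rT} = e^{−0.064·2.1973} = 0.868813
N(d₁) = 0.927984,  N(d₂) = 0.890983
Call price V = S·N(d₁) − K·e^{−rT}·N(d₂) = 214.744810 − 151.444478 = 63.300332
φ(d₁) = (1/√(2π))·e^{−d₁²/2} = 0.137228
ν = S·φ(d₁)·√T = 47.072705

price = 63.300332
ν = 47.072705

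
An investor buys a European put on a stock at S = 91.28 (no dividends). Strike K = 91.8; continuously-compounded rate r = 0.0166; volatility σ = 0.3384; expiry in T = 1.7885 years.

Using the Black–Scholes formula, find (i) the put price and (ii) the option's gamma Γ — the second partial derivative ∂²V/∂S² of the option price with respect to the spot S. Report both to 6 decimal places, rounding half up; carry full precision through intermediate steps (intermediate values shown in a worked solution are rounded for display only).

σ√T = 0.3384·√1.7885 = 0.452559
d₁ = (ln(S/K) + (r+σ²/2)T) / (σ√T) = (ln(91.28/91.8) + (0.0166+0.3384²/2)·1.7885) / 0.452559 = (-0.005681 + 0.132094) / 0.452559 = 0.279330
d₂ = d₁ − σ√T = 0.279330 − 0.452559 = -0.173229
e^{−rT} = e^{−0.0166·1.7885} = 0.970747
N(−d₁) = 0.389996,  N(−d₂) = 0.568764
Put price V = K·e^{−rT}·N(−d₂) − S·N(−d₁) = 50.685192 − 35.598819 = 15.086373
φ(d₁) = (1/√(2π))·e^{−d₁²/2} = 0.383678
Γ = φ(d₁) / (S·σ·√T) = 0.009288

price = 15.086373
Γ = 0.009288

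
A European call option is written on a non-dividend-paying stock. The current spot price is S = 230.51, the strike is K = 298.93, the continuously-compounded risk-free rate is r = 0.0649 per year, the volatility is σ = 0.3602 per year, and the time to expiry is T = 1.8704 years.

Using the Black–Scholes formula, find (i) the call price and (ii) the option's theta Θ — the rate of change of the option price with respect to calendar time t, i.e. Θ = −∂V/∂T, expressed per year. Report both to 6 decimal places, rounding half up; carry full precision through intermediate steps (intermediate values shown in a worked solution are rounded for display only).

price = 32.905317
Θ = -17.238970

σ√T = 0.3602·√1.8704 = 0.492619
d₁ = (ln(S/K) + (r+σ²/2)T) / (σ√T) = (ln(230.51/298.93) + (0.0649+0.3602²/2)·1.8704) / 0.492619 = (-0.259915 + 0.242726) / 0.492619 = -0.034894
d₂ = d₁ − σ√T = -0.034894 − 0.492619 = -0.527513
e^{−rT} = e^{−0.0649·1.8704} = 0.885689
N(d₁) = 0.486082,  N(d₂) = 0.298919
Call price V = S·N(d₁) − K·e^{−rT}·N(d₂) = 112.046762 − 79.141445 = 32.905317
φ(d₁) = (1/√(2π))·e^{−d₁²/2} = 0.398699
Θ = −S·φ(d₁)·σ/(2√T) − r·K·e^{−rT}·N(d₂) = −12.102690 − 5.136280 = -17.238970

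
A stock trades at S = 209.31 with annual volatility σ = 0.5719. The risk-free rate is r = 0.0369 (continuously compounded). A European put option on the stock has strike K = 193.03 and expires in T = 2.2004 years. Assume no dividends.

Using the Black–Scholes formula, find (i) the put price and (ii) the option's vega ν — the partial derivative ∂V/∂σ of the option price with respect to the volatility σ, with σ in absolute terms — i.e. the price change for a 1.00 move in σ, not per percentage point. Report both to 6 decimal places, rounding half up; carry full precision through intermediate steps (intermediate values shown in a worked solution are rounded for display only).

σ√T = 0.5719·√2.2004 = 0.848342
d₁ = (ln(S/K) + (r+σ²/2)T) / (σ√T) = (ln(209.31/193.03) + (0.0369+0.5719²/2)·2.2004) / 0.848342 = (0.080971 + 0.441037) / 0.848342 = 0.615327
d₂ = d₁ − σ√T = 0.615327 − 0.848342 = -0.233015
e^{−rT} = e^{−0.0369·2.2004} = 0.922014
N(−d₁) = 0.269169,  N(−d₂) = 0.592125
Put price V = K·e^{−rT}·N(−d₂) − S·N(−d₁) = 105.384291 − 56.339857 = 49.044433
φ(d₁) = (1/√(2π))·e^{−d₁²/2} = 0.330136
ν = S·φ(d₁)·√T = 102.502163

price = 49.044433
ν = 102.502163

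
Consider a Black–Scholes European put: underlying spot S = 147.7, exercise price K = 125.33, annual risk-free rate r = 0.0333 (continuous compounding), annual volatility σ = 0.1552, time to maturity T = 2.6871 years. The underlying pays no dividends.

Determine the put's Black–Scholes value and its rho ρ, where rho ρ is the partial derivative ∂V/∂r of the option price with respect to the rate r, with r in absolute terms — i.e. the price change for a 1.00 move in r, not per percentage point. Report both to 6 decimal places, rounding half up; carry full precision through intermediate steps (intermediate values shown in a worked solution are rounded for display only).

price = 2.757918
ρ = -59.167462

σ√T = 0.1552·√2.6871 = 0.254410
d₁ = (ln(S/K) + (r+σ²/2)T) / (σ√T) = (ln(147.7/125.33) + (0.0333+0.1552²/2)·2.6871) / 0.254410 = (0.164233 + 0.121843) / 0.254410 = 1.124468
d₂ = d₁ − σ√T = 1.124468 − 0.254410 = 0.870058
e^{−rT} = e^{−0.0333·2.6871} = 0.914406
N(−d₁) = 0.130407,  N(−d₂) = 0.192134
Put price V = K·e^{−rT}·N(−d₂) − S·N(−d₁) = 22.019077 − 19.261159 = 2.757918
ρ = −K·T·e^{−rT}·N(−d₂) = -59.167462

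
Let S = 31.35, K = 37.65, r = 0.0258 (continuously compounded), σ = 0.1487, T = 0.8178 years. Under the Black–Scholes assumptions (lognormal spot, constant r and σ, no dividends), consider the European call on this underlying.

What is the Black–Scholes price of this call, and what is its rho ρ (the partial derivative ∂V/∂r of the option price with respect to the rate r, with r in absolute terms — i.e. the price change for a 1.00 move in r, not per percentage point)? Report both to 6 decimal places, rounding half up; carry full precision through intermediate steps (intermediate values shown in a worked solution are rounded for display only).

price = 0.253542
ρ = 3.065120

σ√T = 0.1487·√0.8178 = 0.134473
d₁ = (ln(S/K) + (r+σ²/2)T) / (σ√T) = (ln(31.35/37.65) + (0.0258+0.1487²/2)·0.8178) / 0.134473 = (-0.183119 + 0.030141) / 0.134473 = -1.137613
d₂ = d₁ − σ√T = -1.137613 − 0.134473 = -1.272085
e^{−rT} = e^{−0.0258·0.8178} = 0.979122
N(d₁) = 0.127641,  N(d₂) = 0.101671
Call price V = S·N(d₁) − K·e^{−rT}·N(d₂) = 4.001550 − 3.748007 = 0.253542
ρ = K·T·e^{−rT}·N(d₂) = 3.065120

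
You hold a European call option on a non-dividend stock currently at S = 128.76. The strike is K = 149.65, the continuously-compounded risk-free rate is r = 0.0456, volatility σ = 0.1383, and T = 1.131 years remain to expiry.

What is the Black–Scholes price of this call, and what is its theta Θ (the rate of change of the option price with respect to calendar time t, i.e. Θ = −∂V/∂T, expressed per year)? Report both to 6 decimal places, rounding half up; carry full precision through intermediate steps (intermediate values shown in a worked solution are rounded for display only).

price = 2.977715
Θ = -4.271446

σ√T = 0.1383·√1.131 = 0.147080
d₁ = (ln(S/K) + (r+σ²/2)T) / (σ√T) = (ln(128.76/149.65) + (0.0456+0.1383²/2)·1.131) / 0.147080 = (-0.150349 + 0.062390) / 0.147080 = -0.598036
d₂ = d₁ − σ√T = -0.598036 − 0.147080 = -0.745116
e^{−rT} = e^{−0.0456·1.131} = 0.949734
N(d₁) = 0.274908,  N(d₂) = 0.228101
Call price V = S·N(d₁) − K·e^{−rT}·N(d₂) = 35.397130 − 32.419415 = 2.977715
φ(d₁) = (1/√(2π))·e^{−d₁²/2} = 0.333617
Θ = −S·φ(d₁)·σ/(2√T) − r·K·e^{−rT}·N(d₂) = −2.793121 − 1.478325 = -4.271446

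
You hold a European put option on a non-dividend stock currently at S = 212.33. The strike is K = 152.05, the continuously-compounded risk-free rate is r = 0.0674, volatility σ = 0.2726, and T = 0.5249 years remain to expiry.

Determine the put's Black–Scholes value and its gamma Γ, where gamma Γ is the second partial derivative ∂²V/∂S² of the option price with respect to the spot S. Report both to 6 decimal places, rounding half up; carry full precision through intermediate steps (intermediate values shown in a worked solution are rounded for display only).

σ√T = 0.2726·√0.5249 = 0.197499
d₁ = (ln(S/K) + (r+σ²/2)T) / (σ√T) = (ln(212.33/152.05) + (0.0674+0.2726²/2)·0.5249) / 0.197499 = (0.333932 + 0.054881) / 0.197499 = 1.968689
d₂ = d₁ − σ√T = 1.968689 − 0.197499 = 1.771190
e^{−rT} = e^{−0.0674·0.5249} = 0.965240
N(−d₁) = 0.024494,  N(−d₂) = 0.038265
Put price V = K·e^{−rT}·N(−d₂) − S·N(−d₁) = 5.615888 − 5.200901 = 0.414987
φ(d₁) = (1/√(2π))·e^{−d₁²/2} = 0.057452
Γ = φ(d₁) / (S·σ·√T) = 0.001370

price = 0.414987
Γ = 0.001370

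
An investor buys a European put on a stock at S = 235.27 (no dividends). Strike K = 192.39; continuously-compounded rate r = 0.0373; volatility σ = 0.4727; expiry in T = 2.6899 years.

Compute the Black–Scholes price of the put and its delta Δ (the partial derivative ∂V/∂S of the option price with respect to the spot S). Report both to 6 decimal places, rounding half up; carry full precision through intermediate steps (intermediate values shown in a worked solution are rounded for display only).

price = 35.466645
Δ = -0.218701

σ√T = 0.4727·√2.6899 = 0.775271
d₁ = (ln(S/K) + (r+σ²/2)T) / (σ√T) = (ln(235.27/192.39) + (0.0373+0.4727²/2)·2.6899) / 0.775271 = (0.201209 + 0.400856) / 0.775271 = 0.776587
d₂ = d₁ − σ√T = 0.776587 − 0.775271 = 0.001315
e^{−rT} = e^{−0.0373·2.6899} = 0.904536
N(−d₁) = 0.218701,  N(−d₂) = 0.499475
Put price V = K·e^{−rT}·N(−d₂) − S·N(−d₁) = 86.920513 − 51.453869 = 35.466645
Δ = −N(−d₁) = -0.218701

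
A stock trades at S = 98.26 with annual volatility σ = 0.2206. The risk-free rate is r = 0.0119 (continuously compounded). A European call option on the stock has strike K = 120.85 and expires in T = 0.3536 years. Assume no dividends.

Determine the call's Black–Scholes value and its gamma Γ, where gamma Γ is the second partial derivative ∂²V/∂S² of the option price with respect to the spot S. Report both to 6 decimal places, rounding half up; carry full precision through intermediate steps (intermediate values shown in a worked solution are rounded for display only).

σ√T = 0.2206·√0.3536 = 0.131178
d₁ = (ln(S/K) + (r+σ²/2)T) / (σ√T) = (ln(98.26/120.85) + (0.0119+0.2206²/2)·0.3536) / 0.131178 = (-0.206933 + 0.012812) / 0.131178 = -1.479830
d₂ = d₁ − σ√T = -1.479830 − 0.131178 = -1.611008
e^{−rT} = e^{−0.0119·0.3536} = 0.995801
N(d₁) = 0.069459,  N(d₂) = 0.053589
Call price V = S·N(d₁) − K·e^{−rT}·N(d₂) = 6.825076 − 6.449037 = 0.376039
φ(d₁) = (1/√(2π))·e^{−d₁²/2} = 0.133469
Γ = φ(d₁) / (S·σ·√T) = 0.010355

price = 0.376039
Γ = 0.010355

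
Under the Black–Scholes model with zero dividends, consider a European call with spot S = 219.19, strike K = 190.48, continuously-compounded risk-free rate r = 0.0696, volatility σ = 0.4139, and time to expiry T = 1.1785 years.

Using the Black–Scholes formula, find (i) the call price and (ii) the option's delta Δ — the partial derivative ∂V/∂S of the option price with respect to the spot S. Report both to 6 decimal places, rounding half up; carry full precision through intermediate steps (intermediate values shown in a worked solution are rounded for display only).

σ√T = 0.4139·√1.1785 = 0.449325
d₁ = (ln(S/K) + (r+σ²/2)T) / (σ√T) = (ln(219.19/190.48) + (0.0696+0.4139²/2)·1.1785) / 0.449325 = (0.140392 + 0.182970) / 0.449325 = 0.719662
d₂ = d₁ − σ√T = 0.719662 − 0.449325 = 0.270337
e^{−rT} = e^{−0.0696·1.1785} = 0.921250
N(d₁) = 0.764133,  N(d₂) = 0.606549
Call price V = S·N(d₁) − K·e^{−rT}·N(d₂) = 167.490375 − 106.437142 = 61.053233
Δ = N(d₁) = 0.764133

price = 61.053233
Δ = 0.764133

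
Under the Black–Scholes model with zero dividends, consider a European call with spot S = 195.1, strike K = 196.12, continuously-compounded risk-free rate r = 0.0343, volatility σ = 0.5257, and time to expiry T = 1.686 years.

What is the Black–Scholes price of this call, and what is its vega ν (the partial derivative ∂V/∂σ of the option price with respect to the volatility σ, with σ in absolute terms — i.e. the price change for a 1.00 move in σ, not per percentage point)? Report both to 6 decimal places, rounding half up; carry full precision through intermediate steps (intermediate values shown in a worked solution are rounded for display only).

price = 55.924919
ν = 92.594689

σ√T = 0.5257·√1.686 = 0.682601
d₁ = (ln(S/K) + (r+σ²/2)T) / (σ√T) = (ln(195.1/196.12) + (0.0343+0.5257²/2)·1.686) / 0.682601 = (-0.005214 + 0.290802) / 0.682601 = 0.418381
d₂ = d₁ − σ√T = 0.418381 − 0.682601 = -0.264220
e^{−rT} = e^{−0.0343·1.686} = 0.943811
N(d₁) = 0.662166,  N(d₂) = 0.395805
Call price V = S·N(d₁) − K·e^{−rT}·N(d₂) = 129.188534 − 73.263615 = 55.924919
φ(d₁) = (1/√(2π))·e^{−d₁²/2} = 0.365511
ν = S·φ(d₁)·√T = 92.594689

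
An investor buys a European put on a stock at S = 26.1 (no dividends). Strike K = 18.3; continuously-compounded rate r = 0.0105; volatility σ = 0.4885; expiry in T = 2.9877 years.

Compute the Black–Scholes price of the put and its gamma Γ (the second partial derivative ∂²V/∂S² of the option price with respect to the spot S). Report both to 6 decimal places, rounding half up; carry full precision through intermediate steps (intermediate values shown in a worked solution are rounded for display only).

σ√T = 0.4885·√2.9877 = 0.844371
d₁ = (ln(S/K) + (r+σ²/2)T) / (σ√T) = (ln(26.1/18.3) + (0.0105+0.4885²/2)·2.9877) / 0.844371 = (0.355034 + 0.387852) / 0.844371 = 0.879810
d₂ = d₁ − σ√T = 0.879810 − 0.844371 = 0.035440
e^{−rT} = e^{−0.0105·2.9877} = 0.969116
N(−d₁) = 0.189481,  N(−d₂) = 0.485865
Put price V = K·e^{−rT}·N(−d₂) − S·N(−d₁) = 8.616722 − 4.945455 = 3.671267
φ(d₁) = (1/√(2π))·e^{−d₁²/2} = 0.270909
Γ = φ(d₁) / (S·σ·√T) = 0.012293

price = 3.671267
Γ = 0.012293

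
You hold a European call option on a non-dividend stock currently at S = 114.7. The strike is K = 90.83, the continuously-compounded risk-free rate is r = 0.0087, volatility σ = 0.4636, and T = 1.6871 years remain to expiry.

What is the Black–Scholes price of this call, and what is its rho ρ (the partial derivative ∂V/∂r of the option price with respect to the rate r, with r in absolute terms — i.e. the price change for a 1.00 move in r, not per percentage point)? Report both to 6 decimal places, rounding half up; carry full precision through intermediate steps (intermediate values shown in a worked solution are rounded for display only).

price = 38.707284
ρ = 82.163398

σ√T = 0.4636·√1.6871 = 0.602163
d₁ = (ln(S/K) + (r+σ²/2)T) / (σ√T) = (ln(114.7/90.83) + (0.0087+0.4636²/2)·1.6871) / 0.602163 = (0.233330 + 0.195978) / 0.602163 = 0.712944
d₂ = d₁ − σ√T = 0.712944 − 0.602163 = 0.110781
e^{−rT} = e^{−0.0087·1.6871} = 0.985429
N(d₁) = 0.762060,  N(d₂) = 0.544105
Call price V = S·N(d₁) − K·e^{−rT}·N(d₂) = 87.408249 − 48.700965 = 38.707284
ρ = K·T·e^{−rT}·N(d₂) = 82.163398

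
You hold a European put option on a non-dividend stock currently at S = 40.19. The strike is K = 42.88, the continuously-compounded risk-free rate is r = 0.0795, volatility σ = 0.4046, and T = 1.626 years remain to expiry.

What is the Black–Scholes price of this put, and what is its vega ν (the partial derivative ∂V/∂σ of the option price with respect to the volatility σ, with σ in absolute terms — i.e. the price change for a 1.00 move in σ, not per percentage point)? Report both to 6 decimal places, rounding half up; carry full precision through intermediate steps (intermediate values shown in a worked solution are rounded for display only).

σ√T = 0.4046·√1.626 = 0.515924
d₁ = (ln(S/K) + (r+σ²/2)T) / (σ√T) = (ln(40.19/42.88) + (0.0795+0.4046²/2)·1.626) / 0.515924 = (-0.064787 + 0.262356) / 0.515924 = 0.382941
d₂ = d₁ − σ√T = 0.382941 − 0.515924 = -0.132983
e^{−rT} = e^{−0.0795·1.626} = 0.878739
N(−d₁) = 0.350882,  N(−d₂) = 0.552897
Put price V = K·e^{−rT}·N(−d₂) − S·N(−d₁) = 20.833337 − 14.101935 = 6.731402
φ(d₁) = (1/√(2π))·e^{−d₁²/2} = 0.370738
ν = S·φ(d₁)·√T = 18.999624

price = 6.731402
ν = 18.999624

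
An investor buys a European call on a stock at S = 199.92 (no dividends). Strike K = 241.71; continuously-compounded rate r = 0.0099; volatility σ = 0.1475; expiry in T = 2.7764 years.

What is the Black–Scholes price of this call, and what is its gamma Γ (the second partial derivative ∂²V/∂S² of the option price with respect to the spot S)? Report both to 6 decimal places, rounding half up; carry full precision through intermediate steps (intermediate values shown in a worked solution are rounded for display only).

price = 8.102224
Γ = 0.007027

σ√T = 0.1475·√2.7764 = 0.245772
d₁ = (ln(S/K) + (r+σ²/2)T) / (σ√T) = (ln(199.92/241.71) + (0.0099+0.1475²/2)·2.7764) / 0.245772 = (-0.189821 + 0.057688) / 0.245772 = -0.537623
d₂ = d₁ − σ√T = -0.537623 − 0.245772 = -0.783396
e^{−rT} = e^{−0.0099·2.7764} = 0.972888
N(d₁) = 0.295419,  N(d₂) = 0.216697
Call price V = S·N(d₁) − K·e^{−rT}·N(d₂) = 59.060069 − 50.957845 = 8.102224
φ(d₁) = (1/√(2π))·e^{−d₁²/2} = 0.345260
Γ = φ(d₁) / (S·σ·√T) = 0.007027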